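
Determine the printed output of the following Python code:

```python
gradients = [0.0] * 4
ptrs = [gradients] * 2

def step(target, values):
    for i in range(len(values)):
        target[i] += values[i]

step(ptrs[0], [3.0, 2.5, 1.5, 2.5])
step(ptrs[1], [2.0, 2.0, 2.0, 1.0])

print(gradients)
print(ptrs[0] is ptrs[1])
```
[5.0, 4.5, 3.5, 3.5]
True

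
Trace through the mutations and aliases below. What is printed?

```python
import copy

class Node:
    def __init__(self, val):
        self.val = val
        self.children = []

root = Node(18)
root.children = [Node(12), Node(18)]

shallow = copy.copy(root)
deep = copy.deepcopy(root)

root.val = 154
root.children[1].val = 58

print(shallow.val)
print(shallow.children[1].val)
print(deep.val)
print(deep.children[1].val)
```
18
58
18
18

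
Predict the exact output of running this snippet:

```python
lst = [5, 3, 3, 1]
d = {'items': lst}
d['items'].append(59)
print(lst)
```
[5, 3, 3, 1, 59]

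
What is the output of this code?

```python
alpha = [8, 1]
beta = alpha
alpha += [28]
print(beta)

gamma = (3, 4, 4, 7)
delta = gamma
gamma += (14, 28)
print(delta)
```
[8, 1, 28]
(3, 4, 4, 7)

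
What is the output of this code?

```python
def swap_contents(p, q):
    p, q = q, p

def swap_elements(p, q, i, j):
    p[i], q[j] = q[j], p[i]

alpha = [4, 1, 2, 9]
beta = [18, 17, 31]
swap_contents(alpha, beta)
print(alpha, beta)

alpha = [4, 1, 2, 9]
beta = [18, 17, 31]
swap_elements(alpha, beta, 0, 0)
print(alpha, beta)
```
[4, 1, 2, 9] [18, 17, 31]
[18, 1, 2, 9] [4, 17, 31]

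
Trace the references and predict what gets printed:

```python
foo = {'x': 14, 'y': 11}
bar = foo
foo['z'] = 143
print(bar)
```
{'x': 14, 'y': 11, 'z': 143}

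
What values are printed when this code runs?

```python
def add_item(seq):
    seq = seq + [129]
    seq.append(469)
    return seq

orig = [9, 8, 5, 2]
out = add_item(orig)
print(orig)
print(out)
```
[9, 8, 5, 2]
[9, 8, 5, 2, 129, 469]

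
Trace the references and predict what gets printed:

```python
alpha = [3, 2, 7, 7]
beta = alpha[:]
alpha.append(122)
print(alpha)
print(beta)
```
[3, 2, 7, 7, 122]
[3, 2, 7, 7]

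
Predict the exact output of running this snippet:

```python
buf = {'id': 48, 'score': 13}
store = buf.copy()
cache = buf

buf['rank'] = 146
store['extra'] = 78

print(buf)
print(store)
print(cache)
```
{'id': 48, 'score': 13, 'rank': 146}
{'id': 48, 'score': 13, 'extra': 78}
{'id': 48, 'score': 13, 'rank': 146}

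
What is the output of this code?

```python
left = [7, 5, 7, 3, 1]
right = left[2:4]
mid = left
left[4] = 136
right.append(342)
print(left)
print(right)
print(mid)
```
[7, 5, 7, 3, 136]
[7, 3, 342]
[7, 5, 7, 3, 136]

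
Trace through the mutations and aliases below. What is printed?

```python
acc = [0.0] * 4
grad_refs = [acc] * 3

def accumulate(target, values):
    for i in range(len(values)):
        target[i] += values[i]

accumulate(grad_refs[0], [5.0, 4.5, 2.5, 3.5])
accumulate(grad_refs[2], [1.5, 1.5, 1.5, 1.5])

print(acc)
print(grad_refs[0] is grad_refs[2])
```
[6.5, 6.0, 4.0, 5.0]
True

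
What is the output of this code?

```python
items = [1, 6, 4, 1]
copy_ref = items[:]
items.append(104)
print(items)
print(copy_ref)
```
[1, 6, 4, 1, 104]
[1, 6, 4, 1]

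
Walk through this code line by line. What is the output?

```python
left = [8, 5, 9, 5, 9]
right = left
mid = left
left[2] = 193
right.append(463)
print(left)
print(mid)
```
[8, 5, 193, 5, 9, 463]
[8, 5, 193, 5, 9, 463]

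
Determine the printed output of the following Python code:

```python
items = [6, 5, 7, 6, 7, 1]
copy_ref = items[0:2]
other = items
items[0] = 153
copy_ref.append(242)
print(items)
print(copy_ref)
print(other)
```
[153, 5, 7, 6, 7, 1]
[6, 5, 242]
[153, 5, 7, 6, 7, 1]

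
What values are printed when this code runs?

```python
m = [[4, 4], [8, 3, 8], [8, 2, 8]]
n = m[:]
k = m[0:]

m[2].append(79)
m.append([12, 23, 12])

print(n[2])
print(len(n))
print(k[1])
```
[8, 2, 8, 79]
3
[8, 3, 8]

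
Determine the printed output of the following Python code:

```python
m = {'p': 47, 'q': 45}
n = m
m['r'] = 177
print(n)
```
{'p': 47, 'q': 45, 'r': 177}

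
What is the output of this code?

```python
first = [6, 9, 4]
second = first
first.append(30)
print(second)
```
[6, 9, 4, 30]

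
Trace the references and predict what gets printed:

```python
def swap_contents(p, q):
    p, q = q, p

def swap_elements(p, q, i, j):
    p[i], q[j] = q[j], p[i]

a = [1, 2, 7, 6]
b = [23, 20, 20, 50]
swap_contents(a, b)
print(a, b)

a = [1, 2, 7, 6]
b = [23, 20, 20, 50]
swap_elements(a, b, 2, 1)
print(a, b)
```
[1, 2, 7, 6] [23, 20, 20, 50]
[1, 2, 20, 6] [23, 7, 20, 50]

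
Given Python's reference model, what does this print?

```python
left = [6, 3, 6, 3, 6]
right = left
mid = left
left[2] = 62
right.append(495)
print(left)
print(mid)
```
[6, 3, 62, 3, 6, 495]
[6, 3, 62, 3, 6, 495]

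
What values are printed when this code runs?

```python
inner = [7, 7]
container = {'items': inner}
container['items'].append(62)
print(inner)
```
[7, 7, 62]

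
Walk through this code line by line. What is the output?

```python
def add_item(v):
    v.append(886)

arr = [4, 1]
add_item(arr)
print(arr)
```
[4, 1, 886]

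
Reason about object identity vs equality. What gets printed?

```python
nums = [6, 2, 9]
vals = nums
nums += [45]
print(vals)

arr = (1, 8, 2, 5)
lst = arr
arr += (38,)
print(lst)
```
[6, 2, 9, 45]
(1, 8, 2, 5)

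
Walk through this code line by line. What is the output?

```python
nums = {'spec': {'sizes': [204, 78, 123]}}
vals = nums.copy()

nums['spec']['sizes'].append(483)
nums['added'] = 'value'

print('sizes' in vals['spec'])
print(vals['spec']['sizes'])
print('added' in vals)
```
True
[204, 78, 123, 483]
False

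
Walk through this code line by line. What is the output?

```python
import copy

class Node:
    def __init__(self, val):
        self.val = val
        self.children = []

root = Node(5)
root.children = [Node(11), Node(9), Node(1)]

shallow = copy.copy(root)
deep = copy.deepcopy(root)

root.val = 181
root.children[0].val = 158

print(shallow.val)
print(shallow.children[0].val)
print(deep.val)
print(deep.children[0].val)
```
5
158
5
11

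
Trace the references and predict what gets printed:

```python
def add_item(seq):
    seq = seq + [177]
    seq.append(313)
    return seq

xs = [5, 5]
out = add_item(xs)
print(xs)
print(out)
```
[5, 5]
[5, 5, 177, 313]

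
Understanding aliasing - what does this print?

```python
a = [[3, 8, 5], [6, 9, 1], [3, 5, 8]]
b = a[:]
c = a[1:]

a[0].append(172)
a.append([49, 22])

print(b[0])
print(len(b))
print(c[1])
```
[3, 8, 5, 172]
3
[3, 5, 8]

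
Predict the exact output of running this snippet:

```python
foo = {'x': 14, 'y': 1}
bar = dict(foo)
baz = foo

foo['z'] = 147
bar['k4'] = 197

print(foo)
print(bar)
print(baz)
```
{'x': 14, 'y': 1, 'z': 147}
{'x': 14, 'y': 1, 'k4': 197}
{'x': 14, 'y': 1, 'z': 147}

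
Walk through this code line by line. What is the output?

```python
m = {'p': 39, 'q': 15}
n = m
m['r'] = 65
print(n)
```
{'p': 39, 'q': 15, 'r': 65}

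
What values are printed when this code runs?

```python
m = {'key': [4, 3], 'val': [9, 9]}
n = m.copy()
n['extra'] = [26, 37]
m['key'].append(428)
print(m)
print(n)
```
{'key': [4, 3, 428], 'val': [9, 9]}
{'key': [4, 3, 428], 'val': [9, 9], 'extra': [26, 37]}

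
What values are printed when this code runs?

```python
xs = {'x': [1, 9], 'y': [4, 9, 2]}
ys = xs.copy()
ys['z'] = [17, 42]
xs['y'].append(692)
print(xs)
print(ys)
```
{'x': [1, 9], 'y': [4, 9, 2, 692]}
{'x': [1, 9], 'y': [4, 9, 2, 692], 'z': [17, 42]}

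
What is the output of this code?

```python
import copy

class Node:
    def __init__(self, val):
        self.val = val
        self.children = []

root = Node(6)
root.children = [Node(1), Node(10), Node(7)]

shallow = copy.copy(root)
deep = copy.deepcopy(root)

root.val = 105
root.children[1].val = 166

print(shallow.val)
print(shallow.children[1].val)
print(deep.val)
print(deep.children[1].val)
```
6
166
6
10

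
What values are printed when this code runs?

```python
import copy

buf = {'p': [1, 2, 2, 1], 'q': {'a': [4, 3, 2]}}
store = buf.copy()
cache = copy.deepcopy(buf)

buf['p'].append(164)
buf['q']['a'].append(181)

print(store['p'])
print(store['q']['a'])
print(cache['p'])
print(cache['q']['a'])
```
[1, 2, 2, 1, 164]
[4, 3, 2, 181]
[1, 2, 2, 1]
[4, 3, 2]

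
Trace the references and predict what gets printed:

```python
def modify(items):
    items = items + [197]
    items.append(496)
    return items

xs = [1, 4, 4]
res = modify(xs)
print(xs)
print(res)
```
[1, 4, 4]
[1, 4, 4, 197, 496]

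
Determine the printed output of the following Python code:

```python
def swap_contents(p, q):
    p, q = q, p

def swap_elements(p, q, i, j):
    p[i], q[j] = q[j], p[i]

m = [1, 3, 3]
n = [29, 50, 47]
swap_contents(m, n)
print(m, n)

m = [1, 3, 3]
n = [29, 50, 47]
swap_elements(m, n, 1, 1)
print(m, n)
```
[1, 3, 3] [29, 50, 47]
[1, 50, 3] [29, 3, 47]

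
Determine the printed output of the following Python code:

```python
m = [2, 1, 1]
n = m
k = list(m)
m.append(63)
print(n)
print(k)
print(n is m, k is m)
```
[2, 1, 1, 63]
[2, 1, 1]
True False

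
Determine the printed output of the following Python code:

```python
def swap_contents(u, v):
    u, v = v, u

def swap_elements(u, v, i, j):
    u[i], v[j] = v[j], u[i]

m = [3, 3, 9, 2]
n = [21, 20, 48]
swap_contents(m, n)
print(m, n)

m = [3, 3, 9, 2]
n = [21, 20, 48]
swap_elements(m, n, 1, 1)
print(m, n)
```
[3, 3, 9, 2] [21, 20, 48]
[3, 20, 9, 2] [21, 3, 48]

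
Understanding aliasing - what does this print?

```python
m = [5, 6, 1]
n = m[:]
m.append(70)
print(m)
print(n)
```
[5, 6, 1, 70]
[5, 6, 1]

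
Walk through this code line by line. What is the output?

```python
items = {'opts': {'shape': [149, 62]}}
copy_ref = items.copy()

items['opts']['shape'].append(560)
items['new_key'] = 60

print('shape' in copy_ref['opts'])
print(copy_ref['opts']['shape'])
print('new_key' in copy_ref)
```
True
[149, 62, 560]
False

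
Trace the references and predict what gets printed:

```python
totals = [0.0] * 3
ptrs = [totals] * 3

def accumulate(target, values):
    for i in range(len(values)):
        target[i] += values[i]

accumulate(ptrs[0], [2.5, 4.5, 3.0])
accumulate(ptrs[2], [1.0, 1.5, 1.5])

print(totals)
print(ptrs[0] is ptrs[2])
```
[3.5, 6.0, 4.5]
True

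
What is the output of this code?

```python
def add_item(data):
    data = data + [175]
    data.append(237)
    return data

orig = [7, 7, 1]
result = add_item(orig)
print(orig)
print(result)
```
[7, 7, 1]
[7, 7, 1, 175, 237]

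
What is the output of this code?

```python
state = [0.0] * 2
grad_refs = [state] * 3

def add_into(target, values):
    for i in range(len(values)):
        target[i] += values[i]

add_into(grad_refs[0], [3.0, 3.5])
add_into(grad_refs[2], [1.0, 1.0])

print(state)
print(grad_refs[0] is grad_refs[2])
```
[4.0, 4.5]
True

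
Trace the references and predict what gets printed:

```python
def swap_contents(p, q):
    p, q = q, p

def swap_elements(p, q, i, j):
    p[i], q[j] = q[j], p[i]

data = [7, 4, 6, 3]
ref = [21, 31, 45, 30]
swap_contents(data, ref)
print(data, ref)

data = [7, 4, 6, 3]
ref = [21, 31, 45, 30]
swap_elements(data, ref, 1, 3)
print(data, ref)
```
[7, 4, 6, 3] [21, 31, 45, 30]
[7, 30, 6, 3] [21, 31, 45, 4]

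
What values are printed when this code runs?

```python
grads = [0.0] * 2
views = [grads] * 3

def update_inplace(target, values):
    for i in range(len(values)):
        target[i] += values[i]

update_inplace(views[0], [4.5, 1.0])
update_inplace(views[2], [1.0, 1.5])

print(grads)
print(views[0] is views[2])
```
[5.5, 2.5]
True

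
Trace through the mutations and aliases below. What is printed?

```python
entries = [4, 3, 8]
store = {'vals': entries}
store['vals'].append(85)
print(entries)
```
[4, 3, 8, 85]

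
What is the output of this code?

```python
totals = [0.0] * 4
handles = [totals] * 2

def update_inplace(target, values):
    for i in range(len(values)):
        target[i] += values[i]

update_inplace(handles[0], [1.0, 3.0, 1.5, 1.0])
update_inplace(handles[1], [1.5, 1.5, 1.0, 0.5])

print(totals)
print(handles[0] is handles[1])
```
[2.5, 4.5, 2.5, 1.5]
True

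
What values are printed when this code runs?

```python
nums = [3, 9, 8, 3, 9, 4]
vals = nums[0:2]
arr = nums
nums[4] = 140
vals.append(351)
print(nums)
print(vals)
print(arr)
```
[3, 9, 8, 3, 140, 4]
[3, 9, 351]
[3, 9, 8, 3, 140, 4]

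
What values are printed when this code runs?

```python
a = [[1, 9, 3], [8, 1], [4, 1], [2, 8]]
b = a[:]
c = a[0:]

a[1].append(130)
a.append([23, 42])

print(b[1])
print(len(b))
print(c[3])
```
[8, 1, 130]
4
[2, 8]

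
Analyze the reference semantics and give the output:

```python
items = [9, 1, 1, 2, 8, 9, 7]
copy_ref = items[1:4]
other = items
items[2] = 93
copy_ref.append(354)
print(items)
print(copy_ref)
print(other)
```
[9, 1, 93, 2, 8, 9, 7]
[1, 1, 2, 354]
[9, 1, 93, 2, 8, 9, 7]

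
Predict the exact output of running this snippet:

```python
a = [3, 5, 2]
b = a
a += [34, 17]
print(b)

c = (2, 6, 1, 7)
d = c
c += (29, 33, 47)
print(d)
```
[3, 5, 2, 34, 17]
(2, 6, 1, 7)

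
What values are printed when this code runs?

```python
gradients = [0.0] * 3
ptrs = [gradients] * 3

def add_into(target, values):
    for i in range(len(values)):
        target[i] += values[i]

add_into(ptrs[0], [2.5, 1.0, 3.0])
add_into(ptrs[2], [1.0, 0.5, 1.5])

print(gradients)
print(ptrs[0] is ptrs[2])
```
[3.5, 1.5, 4.5]
True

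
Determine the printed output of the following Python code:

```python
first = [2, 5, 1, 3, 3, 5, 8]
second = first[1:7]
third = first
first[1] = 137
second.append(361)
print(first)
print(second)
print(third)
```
[2, 137, 1, 3, 3, 5, 8]
[5, 1, 3, 3, 5, 8, 361]
[2, 137, 1, 3, 3, 5, 8]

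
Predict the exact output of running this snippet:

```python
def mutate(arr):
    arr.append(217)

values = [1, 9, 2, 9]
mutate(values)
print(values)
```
[1, 9, 2, 9, 217]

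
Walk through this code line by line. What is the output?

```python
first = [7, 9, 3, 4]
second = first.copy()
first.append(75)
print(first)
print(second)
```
[7, 9, 3, 4, 75]
[7, 9, 3, 4]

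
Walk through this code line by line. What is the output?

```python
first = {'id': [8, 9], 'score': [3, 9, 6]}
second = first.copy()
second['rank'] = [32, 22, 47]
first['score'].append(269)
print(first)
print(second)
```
{'id': [8, 9], 'score': [3, 9, 6, 269]}
{'id': [8, 9], 'score': [3, 9, 6, 269], 'rank': [32, 22, 47]}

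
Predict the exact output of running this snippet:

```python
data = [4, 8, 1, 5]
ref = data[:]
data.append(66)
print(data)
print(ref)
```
[4, 8, 1, 5, 66]
[4, 8, 1, 5]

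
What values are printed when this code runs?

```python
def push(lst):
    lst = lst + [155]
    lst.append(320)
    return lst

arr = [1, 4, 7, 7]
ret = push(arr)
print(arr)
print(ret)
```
[1, 4, 7, 7]
[1, 4, 7, 7, 155, 320]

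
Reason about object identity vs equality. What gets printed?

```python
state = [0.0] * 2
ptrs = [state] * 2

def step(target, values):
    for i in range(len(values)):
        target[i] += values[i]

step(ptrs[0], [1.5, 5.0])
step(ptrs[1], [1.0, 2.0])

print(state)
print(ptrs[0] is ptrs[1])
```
[2.5, 7.0]
True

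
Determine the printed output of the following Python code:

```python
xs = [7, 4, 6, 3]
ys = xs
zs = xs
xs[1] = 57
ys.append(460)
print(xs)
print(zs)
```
[7, 57, 6, 3, 460]
[7, 57, 6, 3, 460]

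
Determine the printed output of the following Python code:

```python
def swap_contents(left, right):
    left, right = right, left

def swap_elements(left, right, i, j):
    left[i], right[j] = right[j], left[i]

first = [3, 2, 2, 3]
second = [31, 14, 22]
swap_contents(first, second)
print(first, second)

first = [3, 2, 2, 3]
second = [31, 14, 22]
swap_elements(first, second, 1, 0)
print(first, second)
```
[3, 2, 2, 3] [31, 14, 22]
[3, 31, 2, 3] [2, 14, 22]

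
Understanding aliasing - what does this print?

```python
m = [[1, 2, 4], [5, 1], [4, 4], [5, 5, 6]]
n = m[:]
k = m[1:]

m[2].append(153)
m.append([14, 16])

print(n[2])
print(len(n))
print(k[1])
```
[4, 4, 153]
4
[4, 4, 153]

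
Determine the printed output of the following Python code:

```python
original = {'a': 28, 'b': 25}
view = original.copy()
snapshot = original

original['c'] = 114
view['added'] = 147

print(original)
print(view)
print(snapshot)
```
{'a': 28, 'b': 25, 'c': 114}
{'a': 28, 'b': 25, 'added': 147}
{'a': 28, 'b': 25, 'c': 114}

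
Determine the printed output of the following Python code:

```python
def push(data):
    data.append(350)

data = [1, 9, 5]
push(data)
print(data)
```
[1, 9, 5, 350]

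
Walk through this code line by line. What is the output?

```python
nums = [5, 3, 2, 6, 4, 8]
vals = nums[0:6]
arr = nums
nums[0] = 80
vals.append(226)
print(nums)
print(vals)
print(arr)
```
[80, 3, 2, 6, 4, 8]
[5, 3, 2, 6, 4, 8, 226]
[80, 3, 2, 6, 4, 8]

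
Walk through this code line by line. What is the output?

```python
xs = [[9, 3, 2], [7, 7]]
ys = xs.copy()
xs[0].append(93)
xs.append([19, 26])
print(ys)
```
[[9, 3, 2, 93], [7, 7]]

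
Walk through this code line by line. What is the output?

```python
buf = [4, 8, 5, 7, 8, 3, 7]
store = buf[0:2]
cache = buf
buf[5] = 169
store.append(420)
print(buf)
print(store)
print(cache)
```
[4, 8, 5, 7, 8, 169, 7]
[4, 8, 420]
[4, 8, 5, 7, 8, 169, 7]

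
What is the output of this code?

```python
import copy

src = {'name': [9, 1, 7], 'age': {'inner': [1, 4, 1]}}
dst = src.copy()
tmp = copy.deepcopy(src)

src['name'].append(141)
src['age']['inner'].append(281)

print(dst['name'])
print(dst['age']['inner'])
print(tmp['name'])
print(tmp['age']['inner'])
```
[9, 1, 7, 141]
[1, 4, 1, 281]
[9, 1, 7]
[1, 4, 1]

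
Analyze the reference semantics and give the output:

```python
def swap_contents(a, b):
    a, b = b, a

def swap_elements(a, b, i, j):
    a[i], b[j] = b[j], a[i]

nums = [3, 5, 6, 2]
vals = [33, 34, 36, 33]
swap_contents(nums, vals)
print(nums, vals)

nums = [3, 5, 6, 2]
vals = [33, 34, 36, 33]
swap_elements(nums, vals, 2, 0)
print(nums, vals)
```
[3, 5, 6, 2] [33, 34, 36, 33]
[3, 5, 33, 2] [6, 34, 36, 33]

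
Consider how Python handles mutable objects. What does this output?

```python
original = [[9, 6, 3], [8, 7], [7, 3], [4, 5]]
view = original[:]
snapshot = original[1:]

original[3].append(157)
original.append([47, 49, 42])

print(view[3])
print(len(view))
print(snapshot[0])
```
[4, 5, 157]
4
[8, 7]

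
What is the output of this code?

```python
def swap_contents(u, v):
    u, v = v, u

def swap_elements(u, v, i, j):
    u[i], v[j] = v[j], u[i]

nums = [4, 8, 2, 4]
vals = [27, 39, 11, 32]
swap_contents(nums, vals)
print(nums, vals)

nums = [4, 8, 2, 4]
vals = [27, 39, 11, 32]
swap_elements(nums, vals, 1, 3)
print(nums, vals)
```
[4, 8, 2, 4] [27, 39, 11, 32]
[4, 32, 2, 4] [27, 39, 11, 8]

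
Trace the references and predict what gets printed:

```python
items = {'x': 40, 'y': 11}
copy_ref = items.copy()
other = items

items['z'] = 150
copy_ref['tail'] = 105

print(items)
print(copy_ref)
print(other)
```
{'x': 40, 'y': 11, 'z': 150}
{'x': 40, 'y': 11, 'tail': 105}
{'x': 40, 'y': 11, 'z': 150}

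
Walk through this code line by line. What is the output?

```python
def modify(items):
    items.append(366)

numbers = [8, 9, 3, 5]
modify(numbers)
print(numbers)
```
[8, 9, 3, 5, 366]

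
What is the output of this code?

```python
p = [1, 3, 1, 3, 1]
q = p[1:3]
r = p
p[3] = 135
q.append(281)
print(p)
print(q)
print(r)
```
[1, 3, 1, 135, 1]
[3, 1, 281]
[1, 3, 1, 135, 1]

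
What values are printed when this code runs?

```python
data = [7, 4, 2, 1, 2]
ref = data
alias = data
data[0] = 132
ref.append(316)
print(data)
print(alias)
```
[132, 4, 2, 1, 2, 316]
[132, 4, 2, 1, 2, 316]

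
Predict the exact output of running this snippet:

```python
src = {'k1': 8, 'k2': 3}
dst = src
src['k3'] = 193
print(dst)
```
{'k1': 8, 'k2': 3, 'k3': 193}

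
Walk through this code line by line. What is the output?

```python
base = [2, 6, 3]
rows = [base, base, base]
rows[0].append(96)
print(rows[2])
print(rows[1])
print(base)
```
[2, 6, 3, 96]
[2, 6, 3, 96]
[2, 6, 3, 96]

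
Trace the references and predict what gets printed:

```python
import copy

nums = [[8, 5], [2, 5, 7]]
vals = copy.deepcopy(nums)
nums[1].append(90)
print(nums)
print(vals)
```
[[8, 5], [2, 5, 7, 90]]
[[8, 5], [2, 5, 7]]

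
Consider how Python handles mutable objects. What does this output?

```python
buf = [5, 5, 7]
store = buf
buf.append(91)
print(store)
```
[5, 5, 7, 91]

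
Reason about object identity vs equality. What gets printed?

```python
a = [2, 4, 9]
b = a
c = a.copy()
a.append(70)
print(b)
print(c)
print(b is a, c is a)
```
[2, 4, 9, 70]
[2, 4, 9]
True False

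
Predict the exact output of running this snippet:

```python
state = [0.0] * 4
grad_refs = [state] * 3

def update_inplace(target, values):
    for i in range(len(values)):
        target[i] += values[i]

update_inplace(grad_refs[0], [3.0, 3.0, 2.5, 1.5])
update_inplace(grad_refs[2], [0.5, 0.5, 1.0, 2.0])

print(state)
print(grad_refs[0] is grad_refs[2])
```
[3.5, 3.5, 3.5, 3.5]
True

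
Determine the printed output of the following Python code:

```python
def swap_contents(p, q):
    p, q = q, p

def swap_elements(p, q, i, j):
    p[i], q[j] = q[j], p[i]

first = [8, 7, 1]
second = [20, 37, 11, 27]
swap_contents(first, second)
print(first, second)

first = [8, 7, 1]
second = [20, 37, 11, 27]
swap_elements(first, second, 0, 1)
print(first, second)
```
[8, 7, 1] [20, 37, 11, 27]
[37, 7, 1] [20, 8, 11, 27]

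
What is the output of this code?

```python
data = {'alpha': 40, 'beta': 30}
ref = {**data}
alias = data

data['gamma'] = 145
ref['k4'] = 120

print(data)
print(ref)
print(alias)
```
{'alpha': 40, 'beta': 30, 'gamma': 145}
{'alpha': 40, 'beta': 30, 'k4': 120}
{'alpha': 40, 'beta': 30, 'gamma': 145}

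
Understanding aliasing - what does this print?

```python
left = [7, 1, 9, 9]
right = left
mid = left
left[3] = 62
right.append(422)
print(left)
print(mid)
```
[7, 1, 9, 62, 422]
[7, 1, 9, 62, 422]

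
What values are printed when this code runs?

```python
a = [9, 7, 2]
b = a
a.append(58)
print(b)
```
[9, 7, 2, 58]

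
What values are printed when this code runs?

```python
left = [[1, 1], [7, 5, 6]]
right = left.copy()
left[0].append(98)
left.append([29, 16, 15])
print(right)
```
[[1, 1, 98], [7, 5, 6]]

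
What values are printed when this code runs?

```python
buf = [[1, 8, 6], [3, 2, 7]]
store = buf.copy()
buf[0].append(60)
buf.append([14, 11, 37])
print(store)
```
[[1, 8, 6, 60], [3, 2, 7]]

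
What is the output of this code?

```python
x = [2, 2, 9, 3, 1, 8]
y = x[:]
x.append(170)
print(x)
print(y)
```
[2, 2, 9, 3, 1, 8, 170]
[2, 2, 9, 3, 1, 8]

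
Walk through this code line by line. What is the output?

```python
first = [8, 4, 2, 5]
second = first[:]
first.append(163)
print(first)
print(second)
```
[8, 4, 2, 5, 163]
[8, 4, 2, 5]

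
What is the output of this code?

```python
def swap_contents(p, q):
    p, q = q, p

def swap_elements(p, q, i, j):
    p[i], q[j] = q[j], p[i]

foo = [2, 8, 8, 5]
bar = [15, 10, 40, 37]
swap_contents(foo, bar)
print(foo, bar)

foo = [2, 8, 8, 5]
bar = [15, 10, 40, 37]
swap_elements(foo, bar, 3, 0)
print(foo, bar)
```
[2, 8, 8, 5] [15, 10, 40, 37]
[2, 8, 8, 15] [5, 10, 40, 37]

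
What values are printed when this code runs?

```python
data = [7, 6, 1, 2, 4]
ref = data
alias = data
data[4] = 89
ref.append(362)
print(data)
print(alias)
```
[7, 6, 1, 2, 89, 362]
[7, 6, 1, 2, 89, 362]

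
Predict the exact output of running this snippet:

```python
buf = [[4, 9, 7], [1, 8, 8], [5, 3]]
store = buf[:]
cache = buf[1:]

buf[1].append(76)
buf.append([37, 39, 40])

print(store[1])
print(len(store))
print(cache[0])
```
[1, 8, 8, 76]
3
[1, 8, 8, 76]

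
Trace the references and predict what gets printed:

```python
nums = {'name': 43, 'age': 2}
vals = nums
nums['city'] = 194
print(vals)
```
{'name': 43, 'age': 2, 'city': 194}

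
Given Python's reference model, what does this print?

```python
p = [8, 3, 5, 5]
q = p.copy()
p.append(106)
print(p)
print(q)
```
[8, 3, 5, 5, 106]
[8, 3, 5, 5]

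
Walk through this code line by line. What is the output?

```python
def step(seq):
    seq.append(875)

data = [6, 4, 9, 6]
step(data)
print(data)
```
[6, 4, 9, 6, 875]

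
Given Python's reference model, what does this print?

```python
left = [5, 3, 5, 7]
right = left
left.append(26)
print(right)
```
[5, 3, 5, 7, 26]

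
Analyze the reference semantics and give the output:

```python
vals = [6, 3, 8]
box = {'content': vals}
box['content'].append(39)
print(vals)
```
[6, 3, 8, 39]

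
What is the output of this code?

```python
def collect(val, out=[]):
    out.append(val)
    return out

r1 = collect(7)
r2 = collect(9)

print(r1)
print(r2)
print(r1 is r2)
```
[7, 9]
[7, 9]
True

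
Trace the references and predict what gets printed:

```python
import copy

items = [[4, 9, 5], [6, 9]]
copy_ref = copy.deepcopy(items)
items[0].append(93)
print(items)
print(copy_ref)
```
[[4, 9, 5, 93], [6, 9]]
[[4, 9, 5], [6, 9]]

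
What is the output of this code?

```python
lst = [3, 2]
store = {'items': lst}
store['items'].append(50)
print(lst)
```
[3, 2, 50]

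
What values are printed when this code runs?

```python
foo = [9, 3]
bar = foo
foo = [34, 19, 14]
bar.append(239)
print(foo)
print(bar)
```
[34, 19, 14]
[9, 3, 239]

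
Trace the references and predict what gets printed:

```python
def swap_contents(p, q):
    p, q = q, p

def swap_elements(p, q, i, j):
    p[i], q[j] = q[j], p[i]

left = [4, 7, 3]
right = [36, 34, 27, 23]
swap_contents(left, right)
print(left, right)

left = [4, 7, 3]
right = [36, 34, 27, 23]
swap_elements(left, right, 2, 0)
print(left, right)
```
[4, 7, 3] [36, 34, 27, 23]
[4, 7, 36] [3, 34, 27, 23]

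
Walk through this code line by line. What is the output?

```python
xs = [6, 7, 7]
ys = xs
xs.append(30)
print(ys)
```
[6, 7, 7, 30]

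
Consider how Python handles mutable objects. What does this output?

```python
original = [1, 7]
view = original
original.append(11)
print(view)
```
[1, 7, 11]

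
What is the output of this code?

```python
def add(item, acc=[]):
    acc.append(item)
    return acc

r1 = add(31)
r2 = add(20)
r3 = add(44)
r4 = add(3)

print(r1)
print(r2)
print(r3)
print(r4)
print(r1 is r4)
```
[31, 20, 44, 3]
[31, 20, 44, 3]
[31, 20, 44, 3]
[31, 20, 44, 3]
True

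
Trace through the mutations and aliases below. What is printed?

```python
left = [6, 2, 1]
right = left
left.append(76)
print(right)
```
[6, 2, 1, 76]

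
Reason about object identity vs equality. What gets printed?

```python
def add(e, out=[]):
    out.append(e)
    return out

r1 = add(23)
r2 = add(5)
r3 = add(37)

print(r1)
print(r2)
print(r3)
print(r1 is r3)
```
[23, 5, 37]
[23, 5, 37]
[23, 5, 37]
True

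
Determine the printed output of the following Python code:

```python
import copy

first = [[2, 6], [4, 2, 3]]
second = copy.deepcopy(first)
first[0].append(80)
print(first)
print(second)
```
[[2, 6, 80], [4, 2, 3]]
[[2, 6], [4, 2, 3]]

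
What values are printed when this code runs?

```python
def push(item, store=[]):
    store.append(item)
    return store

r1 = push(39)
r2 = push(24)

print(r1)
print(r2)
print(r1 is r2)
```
[39, 24]
[39, 24]
True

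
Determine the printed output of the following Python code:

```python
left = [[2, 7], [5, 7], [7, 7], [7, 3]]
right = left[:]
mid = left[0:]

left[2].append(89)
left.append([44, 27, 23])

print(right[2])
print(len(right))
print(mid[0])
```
[7, 7, 89]
4
[2, 7]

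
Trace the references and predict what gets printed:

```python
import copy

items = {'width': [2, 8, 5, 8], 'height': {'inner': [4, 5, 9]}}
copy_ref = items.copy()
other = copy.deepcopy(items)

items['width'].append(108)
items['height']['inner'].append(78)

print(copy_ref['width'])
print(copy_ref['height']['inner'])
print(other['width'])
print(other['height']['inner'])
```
[2, 8, 5, 8, 108]
[4, 5, 9, 78]
[2, 8, 5, 8]
[4, 5, 9]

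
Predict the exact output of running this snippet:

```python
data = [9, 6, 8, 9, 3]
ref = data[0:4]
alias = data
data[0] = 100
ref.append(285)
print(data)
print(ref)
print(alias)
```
[100, 6, 8, 9, 3]
[9, 6, 8, 9, 285]
[100, 6, 8, 9, 3]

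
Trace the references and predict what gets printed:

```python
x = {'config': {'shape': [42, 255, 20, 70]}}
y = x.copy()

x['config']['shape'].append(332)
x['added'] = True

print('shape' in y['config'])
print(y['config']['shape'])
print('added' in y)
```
True
[42, 255, 20, 70, 332]
False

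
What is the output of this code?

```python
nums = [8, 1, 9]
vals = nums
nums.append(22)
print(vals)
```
[8, 1, 9, 22]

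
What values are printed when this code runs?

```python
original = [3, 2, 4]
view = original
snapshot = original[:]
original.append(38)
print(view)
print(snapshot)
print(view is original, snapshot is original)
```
[3, 2, 4, 38]
[3, 2, 4]
True False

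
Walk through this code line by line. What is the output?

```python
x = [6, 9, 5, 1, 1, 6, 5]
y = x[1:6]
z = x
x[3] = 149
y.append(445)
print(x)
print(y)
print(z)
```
[6, 9, 5, 149, 1, 6, 5]
[9, 5, 1, 1, 6, 445]
[6, 9, 5, 149, 1, 6, 5]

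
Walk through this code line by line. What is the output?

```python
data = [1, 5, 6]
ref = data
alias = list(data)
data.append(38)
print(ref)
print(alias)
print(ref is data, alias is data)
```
[1, 5, 6, 38]
[1, 5, 6]
True False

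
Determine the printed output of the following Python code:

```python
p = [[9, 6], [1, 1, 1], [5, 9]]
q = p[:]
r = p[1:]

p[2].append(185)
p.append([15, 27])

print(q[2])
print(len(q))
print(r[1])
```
[5, 9, 185]
3
[5, 9, 185]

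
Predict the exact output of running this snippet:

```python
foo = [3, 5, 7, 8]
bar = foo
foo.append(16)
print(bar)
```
[3, 5, 7, 8, 16]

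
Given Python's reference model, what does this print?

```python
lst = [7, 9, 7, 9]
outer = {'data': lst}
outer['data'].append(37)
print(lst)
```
[7, 9, 7, 9, 37]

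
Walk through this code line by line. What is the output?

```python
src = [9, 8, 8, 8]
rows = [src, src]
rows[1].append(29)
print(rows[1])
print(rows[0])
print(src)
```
[9, 8, 8, 8, 29]
[9, 8, 8, 8, 29]
[9, 8, 8, 8, 29]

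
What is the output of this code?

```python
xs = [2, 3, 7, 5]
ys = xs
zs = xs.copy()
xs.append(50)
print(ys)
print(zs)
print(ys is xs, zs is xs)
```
[2, 3, 7, 5, 50]
[2, 3, 7, 5]
True False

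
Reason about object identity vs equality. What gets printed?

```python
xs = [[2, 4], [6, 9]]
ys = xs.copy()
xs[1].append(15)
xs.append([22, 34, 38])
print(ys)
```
[[2, 4], [6, 9, 15]]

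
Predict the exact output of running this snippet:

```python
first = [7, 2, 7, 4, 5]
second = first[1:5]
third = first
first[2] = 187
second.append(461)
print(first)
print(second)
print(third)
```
[7, 2, 187, 4, 5]
[2, 7, 4, 5, 461]
[7, 2, 187, 4, 5]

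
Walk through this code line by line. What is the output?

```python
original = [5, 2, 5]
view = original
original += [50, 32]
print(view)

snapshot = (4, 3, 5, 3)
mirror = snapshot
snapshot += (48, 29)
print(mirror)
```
[5, 2, 5, 50, 32]
(4, 3, 5, 3)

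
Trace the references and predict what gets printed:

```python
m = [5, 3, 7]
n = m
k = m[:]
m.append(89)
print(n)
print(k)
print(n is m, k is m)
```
[5, 3, 7, 89]
[5, 3, 7]
True False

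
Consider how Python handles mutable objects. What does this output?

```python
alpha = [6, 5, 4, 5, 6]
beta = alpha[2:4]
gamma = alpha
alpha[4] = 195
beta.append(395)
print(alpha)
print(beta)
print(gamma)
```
[6, 5, 4, 5, 195]
[4, 5, 395]
[6, 5, 4, 5, 195]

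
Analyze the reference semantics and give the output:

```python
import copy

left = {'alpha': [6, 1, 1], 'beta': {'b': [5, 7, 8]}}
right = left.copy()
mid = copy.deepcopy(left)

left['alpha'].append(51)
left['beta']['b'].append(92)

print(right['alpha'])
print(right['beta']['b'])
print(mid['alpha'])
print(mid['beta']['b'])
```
[6, 1, 1, 51]
[5, 7, 8, 92]
[6, 1, 1]
[5, 7, 8]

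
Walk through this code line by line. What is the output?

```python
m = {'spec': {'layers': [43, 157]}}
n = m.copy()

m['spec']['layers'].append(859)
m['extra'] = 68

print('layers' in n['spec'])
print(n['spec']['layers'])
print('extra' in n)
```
True
[43, 157, 859]
False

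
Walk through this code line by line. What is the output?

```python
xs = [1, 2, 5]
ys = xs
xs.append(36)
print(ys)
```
[1, 2, 5, 36]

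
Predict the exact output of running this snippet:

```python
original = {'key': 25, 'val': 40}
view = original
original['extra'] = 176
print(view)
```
{'key': 25, 'val': 40, 'extra': 176}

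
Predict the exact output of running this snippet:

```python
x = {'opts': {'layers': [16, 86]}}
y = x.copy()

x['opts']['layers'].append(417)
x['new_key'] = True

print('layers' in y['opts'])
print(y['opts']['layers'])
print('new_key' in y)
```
True
[16, 86, 417]
False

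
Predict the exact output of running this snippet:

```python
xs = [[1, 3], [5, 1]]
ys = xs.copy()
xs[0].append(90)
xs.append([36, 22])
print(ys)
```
[[1, 3, 90], [5, 1]]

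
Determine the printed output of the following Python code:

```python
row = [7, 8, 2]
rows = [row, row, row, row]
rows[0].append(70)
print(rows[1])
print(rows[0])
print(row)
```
[7, 8, 2, 70]
[7, 8, 2, 70]
[7, 8, 2, 70]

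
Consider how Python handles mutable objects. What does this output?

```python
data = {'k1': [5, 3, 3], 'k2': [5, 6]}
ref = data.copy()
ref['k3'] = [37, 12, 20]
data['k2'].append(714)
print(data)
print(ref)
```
{'k1': [5, 3, 3], 'k2': [5, 6, 714]}
{'k1': [5, 3, 3], 'k2': [5, 6, 714], 'k3': [37, 12, 20]}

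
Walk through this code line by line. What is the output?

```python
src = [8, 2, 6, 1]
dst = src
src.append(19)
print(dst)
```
[8, 2, 6, 1, 19]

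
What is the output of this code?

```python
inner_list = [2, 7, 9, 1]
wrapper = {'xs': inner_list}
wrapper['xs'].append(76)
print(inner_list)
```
[2, 7, 9, 1, 76]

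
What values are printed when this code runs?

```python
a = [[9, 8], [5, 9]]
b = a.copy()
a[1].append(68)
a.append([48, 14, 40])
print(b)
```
[[9, 8], [5, 9, 68]]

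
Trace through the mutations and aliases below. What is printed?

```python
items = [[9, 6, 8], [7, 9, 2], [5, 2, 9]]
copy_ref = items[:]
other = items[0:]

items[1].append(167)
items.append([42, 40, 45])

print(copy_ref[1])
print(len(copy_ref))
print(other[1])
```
[7, 9, 2, 167]
3
[7, 9, 2, 167]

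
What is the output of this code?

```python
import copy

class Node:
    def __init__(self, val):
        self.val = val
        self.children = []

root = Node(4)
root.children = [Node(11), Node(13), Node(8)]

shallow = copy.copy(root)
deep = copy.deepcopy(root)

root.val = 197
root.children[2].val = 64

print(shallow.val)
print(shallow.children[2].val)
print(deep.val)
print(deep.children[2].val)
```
4
64
4
8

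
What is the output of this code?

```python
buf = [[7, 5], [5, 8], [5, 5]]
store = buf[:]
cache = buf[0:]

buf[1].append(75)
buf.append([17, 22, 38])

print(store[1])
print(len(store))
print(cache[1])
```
[5, 8, 75]
3
[5, 8, 75]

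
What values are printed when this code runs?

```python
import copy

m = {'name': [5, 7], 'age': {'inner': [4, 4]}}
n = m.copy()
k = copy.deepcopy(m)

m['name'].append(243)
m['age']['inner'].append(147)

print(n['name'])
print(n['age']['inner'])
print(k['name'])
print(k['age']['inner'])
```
[5, 7, 243]
[4, 4, 147]
[5, 7]
[4, 4]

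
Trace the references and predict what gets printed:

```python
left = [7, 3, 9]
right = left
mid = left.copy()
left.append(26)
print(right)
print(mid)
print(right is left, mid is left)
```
[7, 3, 9, 26]
[7, 3, 9]
True False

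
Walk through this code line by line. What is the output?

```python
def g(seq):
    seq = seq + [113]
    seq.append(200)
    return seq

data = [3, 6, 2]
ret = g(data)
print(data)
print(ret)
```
[3, 6, 2]
[3, 6, 2, 113, 200]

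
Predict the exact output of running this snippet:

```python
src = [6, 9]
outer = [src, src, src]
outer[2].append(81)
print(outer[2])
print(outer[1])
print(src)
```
[6, 9, 81]
[6, 9, 81]
[6, 9, 81]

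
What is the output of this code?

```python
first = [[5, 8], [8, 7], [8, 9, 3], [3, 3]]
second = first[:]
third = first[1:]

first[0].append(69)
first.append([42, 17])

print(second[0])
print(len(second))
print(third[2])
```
[5, 8, 69]
4
[3, 3]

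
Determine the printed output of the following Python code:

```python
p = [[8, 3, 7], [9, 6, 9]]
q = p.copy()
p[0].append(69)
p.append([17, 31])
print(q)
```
[[8, 3, 7, 69], [9, 6, 9]]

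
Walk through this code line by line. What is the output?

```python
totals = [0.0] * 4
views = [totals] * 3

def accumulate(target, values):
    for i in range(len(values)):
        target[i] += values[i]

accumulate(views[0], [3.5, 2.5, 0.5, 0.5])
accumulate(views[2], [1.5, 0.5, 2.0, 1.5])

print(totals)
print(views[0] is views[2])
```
[5.0, 3.0, 2.5, 2.0]
True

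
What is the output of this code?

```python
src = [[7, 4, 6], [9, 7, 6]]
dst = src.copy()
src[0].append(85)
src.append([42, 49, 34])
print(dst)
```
[[7, 4, 6, 85], [9, 7, 6]]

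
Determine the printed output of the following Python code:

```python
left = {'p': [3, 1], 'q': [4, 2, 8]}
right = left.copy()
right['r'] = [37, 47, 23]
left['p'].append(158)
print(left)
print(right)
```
{'p': [3, 1, 158], 'q': [4, 2, 8]}
{'p': [3, 1, 158], 'q': [4, 2, 8], 'r': [37, 47, 23]}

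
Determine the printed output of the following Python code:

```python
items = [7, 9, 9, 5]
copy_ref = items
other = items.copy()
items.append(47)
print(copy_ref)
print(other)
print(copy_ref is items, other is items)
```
[7, 9, 9, 5, 47]
[7, 9, 9, 5]
True False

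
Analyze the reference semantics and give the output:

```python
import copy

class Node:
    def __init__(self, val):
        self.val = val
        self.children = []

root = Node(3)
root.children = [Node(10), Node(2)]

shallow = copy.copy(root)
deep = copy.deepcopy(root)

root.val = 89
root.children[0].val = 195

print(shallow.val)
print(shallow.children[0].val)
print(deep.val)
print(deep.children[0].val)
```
3
195
3
10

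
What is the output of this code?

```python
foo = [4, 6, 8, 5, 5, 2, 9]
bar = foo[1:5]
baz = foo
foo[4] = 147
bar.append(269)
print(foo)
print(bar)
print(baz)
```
[4, 6, 8, 5, 147, 2, 9]
[6, 8, 5, 5, 269]
[4, 6, 8, 5, 147, 2, 9]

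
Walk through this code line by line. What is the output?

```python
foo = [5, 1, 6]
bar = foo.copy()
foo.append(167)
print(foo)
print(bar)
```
[5, 1, 6, 167]
[5, 1, 6]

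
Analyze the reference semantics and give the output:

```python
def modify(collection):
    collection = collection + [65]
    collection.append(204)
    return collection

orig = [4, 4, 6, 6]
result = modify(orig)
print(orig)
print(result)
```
[4, 4, 6, 6]
[4, 4, 6, 6, 65, 204]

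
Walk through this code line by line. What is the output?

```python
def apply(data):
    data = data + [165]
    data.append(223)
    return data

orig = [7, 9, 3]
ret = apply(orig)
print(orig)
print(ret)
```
[7, 9, 3]
[7, 9, 3, 165, 223]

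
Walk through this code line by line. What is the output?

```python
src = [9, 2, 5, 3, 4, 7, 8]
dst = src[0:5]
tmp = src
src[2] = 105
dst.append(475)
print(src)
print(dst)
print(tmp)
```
[9, 2, 105, 3, 4, 7, 8]
[9, 2, 5, 3, 4, 475]
[9, 2, 105, 3, 4, 7, 8]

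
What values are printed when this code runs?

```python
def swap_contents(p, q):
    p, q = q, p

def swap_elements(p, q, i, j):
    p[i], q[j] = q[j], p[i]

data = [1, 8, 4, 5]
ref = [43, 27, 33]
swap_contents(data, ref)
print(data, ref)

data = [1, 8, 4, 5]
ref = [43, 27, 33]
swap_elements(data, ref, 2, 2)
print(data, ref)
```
[1, 8, 4, 5] [43, 27, 33]
[1, 8, 33, 5] [43, 27, 4]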